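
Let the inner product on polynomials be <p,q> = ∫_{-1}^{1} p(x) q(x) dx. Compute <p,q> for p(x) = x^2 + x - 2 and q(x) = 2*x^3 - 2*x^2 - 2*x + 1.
<p,q> = -2

Expand the product: p(x)·q(x) = 2*x^5 - 8*x^3 + 3*x^2 + 5*x - 2.
∫_{-1}^{1} of each monomial x^k gives [2/(k+1) if k even, 0 if k odd]. Integrating term-by-term (or equivalently evaluating the antiderivative F(x) = x^6/3 - 2*x^4 + x^3 + 5*x^2/2 - 2*x at the endpoints):
  F(1) − F(−1) = -1/6 − (11/6) = -2.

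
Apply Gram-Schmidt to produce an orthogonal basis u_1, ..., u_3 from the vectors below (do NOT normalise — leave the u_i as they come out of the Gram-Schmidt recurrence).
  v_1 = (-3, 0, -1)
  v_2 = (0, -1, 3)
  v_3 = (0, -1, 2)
Orthogonal basis:
  u_1 = (-3, 0, -1)
  u_2 = (-9/10, -1, 27/10)
  u_3 = (3/91, -27/91, -9/91)

Apply the Gram-Schmidt recurrence
  u_1 = v_1
  u_i = v_i − Σ_{j<i} ((v_i · u_j) / (u_j · u_j)) · u_j.

Step by step this gives:
  u_1 = (-3, 0, -1)
  u_2 = (-9/10, -1, 27/10)
  u_3 = (3/91, -27/91, -9/91)

Orthogonality check:
  u_2 · u_1 = 0 (should be 0)
  u_3 · u_1 = 0 (should be 0)
  u_3 · u_2 = 0 (should be 0)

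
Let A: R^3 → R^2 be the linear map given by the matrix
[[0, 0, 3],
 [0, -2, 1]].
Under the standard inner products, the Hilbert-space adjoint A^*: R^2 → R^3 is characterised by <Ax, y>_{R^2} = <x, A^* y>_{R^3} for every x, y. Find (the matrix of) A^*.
A^* = A^T =
[[0, 0],
 [0, -2],
 [3, 1]]

For real matrices with standard dot products, the defining identity <Ax, y> = <x, A^* y> gives (Ax)^T y = x^T (A^*) y, i.e. x^T A^T y = x^T (A^*) y. Since this holds for all x, y, we must have A^* = A^T. Therefore
A^* =
[[0, 0],
 [0, -2],
 [3, 1]].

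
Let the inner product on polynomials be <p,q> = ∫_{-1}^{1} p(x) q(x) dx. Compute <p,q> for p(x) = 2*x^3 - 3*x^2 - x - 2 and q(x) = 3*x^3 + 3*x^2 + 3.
<p,q> = -878/35

Expand the product: p(x)·q(x) = 6*x^6 - 3*x^5 - 12*x^4 - 3*x^3 - 15*x^2 - 3*x - 6.
∫_{-1}^{1} of each monomial x^k gives [2/(k+1) if k even, 0 if k odd]. Integrating term-by-term (or equivalently evaluating the antiderivative F(x) = 6*x^7/7 - x^6/2 - 12*x^5/5 - 3*x^4/4 - 5*x^3 - 3*x^2/2 - 6*x at the endpoints):
  F(1) − F(−1) = -2141/140 − (1371/140) = -878/35.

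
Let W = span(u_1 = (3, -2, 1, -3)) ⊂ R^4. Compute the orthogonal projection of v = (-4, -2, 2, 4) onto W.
proj_W(v) = (-54/23, 36/23, -18/23, 54/23)

Set up U = [u_1 | ... | u_1] ∈ R^(4×1). The projector onto W = col(U) is P = U (U^T U)^(-1) U^T.
Compute U^T U =
  [23],
and U^T v = (-18).
Solve U^T U · c = U^T v for the coefficients: c = (-18/23). The projection is proj_W(v) = U c.
Check: (v - proj_W(v)) · u_1 = 0  (should be 0).
Result: proj_W(v) = (-54/23, 36/23, -18/23, 54/23).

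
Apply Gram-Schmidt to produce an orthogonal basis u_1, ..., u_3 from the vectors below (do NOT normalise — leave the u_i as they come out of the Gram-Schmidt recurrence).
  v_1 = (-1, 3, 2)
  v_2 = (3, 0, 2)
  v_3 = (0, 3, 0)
Orthogonal basis:
  u_1 = (-1, 3, 2)
  u_2 = (43/14, -3/14, 13/7)
  u_3 = (144/181, 192/181, -216/181)

Apply the Gram-Schmidt recurrence
  u_1 = v_1
  u_i = v_i − Σ_{j<i} ((v_i · u_j) / (u_j · u_j)) · u_j.

Step by step this gives:
  u_1 = (-1, 3, 2)
  u_2 = (43/14, -3/14, 13/7)
  u_3 = (144/181, 192/181, -216/181)

Orthogonality check:
  u_2 · u_1 = 0 (should be 0)
  u_3 · u_1 = 0 (should be 0)
  u_3 · u_2 = 0 (should be 0)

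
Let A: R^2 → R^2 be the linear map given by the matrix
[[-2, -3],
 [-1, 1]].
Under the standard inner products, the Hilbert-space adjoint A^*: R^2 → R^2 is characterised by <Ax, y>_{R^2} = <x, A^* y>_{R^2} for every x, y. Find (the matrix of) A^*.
A^* = A^T =
[[-2, -1],
 [-3, 1]]

For real matrices with standard dot products, the defining identity <Ax, y> = <x, A^* y> gives (Ax)^T y = x^T (A^*) y, i.e. x^T A^T y = x^T (A^*) y. Since this holds for all x, y, we must have A^* = A^T. Therefore
A^* =
[[-2, -1],
 [-3, 1]].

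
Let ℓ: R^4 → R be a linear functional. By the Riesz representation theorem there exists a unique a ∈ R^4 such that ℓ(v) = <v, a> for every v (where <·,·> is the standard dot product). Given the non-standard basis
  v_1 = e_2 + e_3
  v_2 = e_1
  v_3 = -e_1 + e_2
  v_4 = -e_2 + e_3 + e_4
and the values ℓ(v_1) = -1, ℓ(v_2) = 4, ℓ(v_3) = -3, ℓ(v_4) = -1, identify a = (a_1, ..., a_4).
a = (4, 1, -2, 2)

Write a = (a_1, ..., a_4) in the standard basis. For each basis vector v_i, ℓ(v_i) = <v_i, a> is a linear equation in the a_j's. Collect the n equations into a matrix system V a = ℓ, where row i of V is v_i (expressed in the standard basis). Since V is invertible (lower-triangular with 1s on the diagonal, up to permutation), solve by back-substitution:
  V =
[[0, 1, 1, 0],
 [1, 0, 0, 0],
 [-1, 1, 0, 0],
 [0, -1, 1, 1]]
  V a = (-1, 4, -3, -1)
Solving gives a = (4, 1, -2, 2).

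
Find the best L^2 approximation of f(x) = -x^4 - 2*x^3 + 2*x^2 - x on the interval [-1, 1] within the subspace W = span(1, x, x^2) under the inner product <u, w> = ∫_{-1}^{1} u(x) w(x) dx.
g(x) = 8*x^2/7 - 11*x/5 + 3/35

The best approximation g ∈ W is the orthogonal projection of f onto W. Writing g = a_0 + a_1 x + a_2 x^2, the coefficients solve the normal equations G · a = b where
  G_{ij} = <φ_i, φ_j> and b_i = <f, φ_i>, with φ_0 = 1, φ_1 = x, φ_2 = x^2.
G =
  [2, 0, 2/3]
  [0, 2/3, 0]
  [2/3, 0, 2/5],
b = (14/15, -22/15, 18/35).
Solving gives a_0 = 3/35, a_1 = -11/5, a_2 = 8/7, so
  g(x) = 8*x^2/7 - 11*x/5 + 3/35.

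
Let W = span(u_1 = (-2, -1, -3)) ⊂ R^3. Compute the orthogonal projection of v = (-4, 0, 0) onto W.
proj_W(v) = (-8/7, -4/7, -12/7)

Set up U = [u_1 | ... | u_1] ∈ R^(3×1). The projector onto W = col(U) is P = U (U^T U)^(-1) U^T.
Compute U^T U =
  [14],
and U^T v = (8).
Solve U^T U · c = U^T v for the coefficients: c = (4/7). The projection is proj_W(v) = U c.
Check: (v - proj_W(v)) · u_1 = 0  (should be 0).
Result: proj_W(v) = (-8/7, -4/7, -12/7).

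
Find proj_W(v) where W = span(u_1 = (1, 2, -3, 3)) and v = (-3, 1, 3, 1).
proj_W(v) = (-7/23, -14/23, 21/23, -21/23)

Set up U = [u_1 | ... | u_1] ∈ R^(4×1). The projector onto W = col(U) is P = U (U^T U)^(-1) U^T.
Compute U^T U =
  [23],
and U^T v = (-7).
Solve U^T U · c = U^T v for the coefficients: c = (-7/23). The projection is proj_W(v) = U c.
Check: (v - proj_W(v)) · u_1 = 0  (should be 0).
Result: proj_W(v) = (-7/23, -14/23, 21/23, -21/23).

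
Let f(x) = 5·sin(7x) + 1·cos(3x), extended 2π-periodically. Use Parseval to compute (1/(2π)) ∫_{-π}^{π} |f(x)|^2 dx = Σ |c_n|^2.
Σ |c_n|^2 = 13

Expand |f|^2 and use orthogonality of {sin(nx), cos(mx)} on [-π, π]:
  ∫_{-π}^{π} sin(nx)^2 dx = π, ∫ cos(mx)^2 dx = π, and cross terms integrate to 0.
So ∫_{-π}^{π} f(x)^2 dx = 5^2 · π + 1^2 · π = (25 + 1)π.
Divide by 2π: (25 + 1)/2 = 13.
By Parseval, this equals Σ |c_n|^2.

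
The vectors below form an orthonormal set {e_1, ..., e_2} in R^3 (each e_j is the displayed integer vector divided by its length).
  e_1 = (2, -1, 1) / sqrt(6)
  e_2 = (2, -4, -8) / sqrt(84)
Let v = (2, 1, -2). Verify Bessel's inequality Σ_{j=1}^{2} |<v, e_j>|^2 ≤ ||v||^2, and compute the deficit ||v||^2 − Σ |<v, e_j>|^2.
Σ |<v, e_j>|^2 = 45/14; ||v||^2 = 9; deficit = 81/14

Write each e_j = u_j / sqrt(<u_j, u_j>) where u_j is the displayed integer vector. Then <v, e_j> = <v, u_j> / sqrt(<u_j, u_j>), so |<v, e_j>|^2 = <v, u_j>^2 / <u_j, u_j>.
Coefficients: <v, e_1> = 1/sqrt(6), <v, e_2> = 16/sqrt(84).
Square and sum: Σ |<v, e_j>|^2 = 45/14.
Compute ||v||^2 = v·v = 9.
Deficit = 9 − 45/14 = 81/14 ≥ 0, confirming Bessel's inequality. (The deficit equals ||v − Σ <v,e_j> e_j||^2, the squared distance from v to span{e_j}.)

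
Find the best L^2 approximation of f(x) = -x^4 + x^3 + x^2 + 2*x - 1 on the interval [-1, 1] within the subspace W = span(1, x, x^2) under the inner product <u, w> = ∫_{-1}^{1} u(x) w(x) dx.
g(x) = x^2/7 + 13*x/5 - 32/35

The best approximation g ∈ W is the orthogonal projection of f onto W. Writing g = a_0 + a_1 x + a_2 x^2, the coefficients solve the normal equations G · a = b where
  G_{ij} = <φ_i, φ_j> and b_i = <f, φ_i>, with φ_0 = 1, φ_1 = x, φ_2 = x^2.
G =
  [2, 0, 2/3]
  [0, 2/3, 0]
  [2/3, 0, 2/5],
b = (-26/15, 26/15, -58/105).
Solving gives a_0 = -32/35, a_1 = 13/5, a_2 = 1/7, so
  g(x) = x^2/7 + 13*x/5 - 32/35.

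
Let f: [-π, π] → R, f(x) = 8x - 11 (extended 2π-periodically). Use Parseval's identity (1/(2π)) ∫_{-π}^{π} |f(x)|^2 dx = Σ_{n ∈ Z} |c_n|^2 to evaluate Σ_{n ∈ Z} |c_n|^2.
Σ |c_n|^2 = 64π^2/3 + 121

Expand and integrate term by term over [-π, π]:
  ∫ (8x)^2 dx = 64·(2π^3/3); ∫ 2·8·(-11)·x dx = 0 (odd integrand); ∫ (-11)^2 dx = 121·2π.
So (1/(2π)) ∫_{-π}^{π} (8x - 11)^2 dx = 64π^2/3 + 121 = 64π^2/3 + 121.
Parseval ⇒ Σ |c_n|^2 = 64π^2/3 + 121.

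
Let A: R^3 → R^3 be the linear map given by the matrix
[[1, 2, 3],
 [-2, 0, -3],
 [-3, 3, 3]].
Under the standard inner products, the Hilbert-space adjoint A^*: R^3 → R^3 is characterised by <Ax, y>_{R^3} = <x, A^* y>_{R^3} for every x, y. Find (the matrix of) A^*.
A^* = A^T =
[[1, -2, -3],
 [2, 0, 3],
 [3, -3, 3]]

For real matrices with standard dot products, the defining identity <Ax, y> = <x, A^* y> gives (Ax)^T y = x^T (A^*) y, i.e. x^T A^T y = x^T (A^*) y. Since this holds for all x, y, we must have A^* = A^T. Therefore
A^* =
[[1, -2, -3],
 [2, 0, 3],
 [3, -3, 3]].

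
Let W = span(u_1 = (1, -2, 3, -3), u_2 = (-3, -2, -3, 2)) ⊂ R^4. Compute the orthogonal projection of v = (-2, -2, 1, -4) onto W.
proj_W(v) = (-217/402, -643/201, 213/134, -427/201)

Set up U = [u_1 | ... | u_2] ∈ R^(4×2). The projector onto W = col(U) is P = U (U^T U)^(-1) U^T.
Compute U^T U =
  [23, -14]
  [-14, 26],
and U^T v = (17, -1).
Solve U^T U · c = U^T v for the coefficients: c = (214/201, 215/402). The projection is proj_W(v) = U c.
Check: (v - proj_W(v)) · u_1 = 0  (should be 0).
Check: (v - proj_W(v)) · u_2 = 0  (should be 0).
Result: proj_W(v) = (-217/402, -643/201, 213/134, -427/201).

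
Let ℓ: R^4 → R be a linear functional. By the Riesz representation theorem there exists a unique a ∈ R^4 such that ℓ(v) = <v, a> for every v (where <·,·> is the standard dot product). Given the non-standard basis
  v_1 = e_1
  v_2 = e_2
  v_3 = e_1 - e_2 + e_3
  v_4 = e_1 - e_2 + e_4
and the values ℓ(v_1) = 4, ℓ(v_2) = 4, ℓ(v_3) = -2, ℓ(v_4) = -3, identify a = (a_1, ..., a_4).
a = (4, 4, -2, -3)

Write a = (a_1, ..., a_4) in the standard basis. For each basis vector v_i, ℓ(v_i) = <v_i, a> is a linear equation in the a_j's. Collect the n equations into a matrix system V a = ℓ, where row i of V is v_i (expressed in the standard basis). Since V is invertible (lower-triangular with 1s on the diagonal, up to permutation), solve by back-substitution:
  V =
[[1, 0, 0, 0],
 [0, 1, 0, 0],
 [1, -1, 1, 0],
 [1, -1, 0, 1]]
  V a = (4, 4, -2, -3)
Solving gives a = (4, 4, -2, -3).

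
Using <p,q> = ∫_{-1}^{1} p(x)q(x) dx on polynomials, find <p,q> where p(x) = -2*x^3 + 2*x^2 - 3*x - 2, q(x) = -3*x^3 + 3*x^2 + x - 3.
<p,q> = 312/35

Expand the product: p(x)·q(x) = 6*x^6 - 12*x^5 + 13*x^4 + 5*x^3 - 15*x^2 + 7*x + 6.
∫_{-1}^{1} of each monomial x^k gives [2/(k+1) if k even, 0 if k odd]. Integrating term-by-term (or equivalently evaluating the antiderivative F(x) = 6*x^7/7 - 2*x^6 + 13*x^5/5 + 5*x^4/4 - 5*x^3 + 7*x^2/2 + 6*x at the endpoints):
  F(1) − F(−1) = 1009/140 − (-239/140) = 312/35.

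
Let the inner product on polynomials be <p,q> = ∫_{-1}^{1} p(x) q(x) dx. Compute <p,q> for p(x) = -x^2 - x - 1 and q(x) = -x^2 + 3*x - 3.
<p,q> = 106/15

Expand the product: p(x)·q(x) = x^4 - 2*x^3 + x^2 + 3.
∫_{-1}^{1} of each monomial x^k gives [2/(k+1) if k even, 0 if k odd]. Integrating term-by-term (or equivalently evaluating the antiderivative F(x) = x^5/5 - x^4/2 + x^3/3 + 3*x at the endpoints):
  F(1) − F(−1) = 91/30 − (-121/30) = 106/15.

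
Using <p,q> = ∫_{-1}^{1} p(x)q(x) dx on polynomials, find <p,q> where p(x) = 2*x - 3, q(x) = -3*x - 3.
<p,q> = 14

Expand the product: p(x)·q(x) = -6*x^2 + 3*x + 9.
∫_{-1}^{1} of each monomial x^k gives [2/(k+1) if k even, 0 if k odd]. Integrating term-by-term (or equivalently evaluating the antiderivative F(x) = -2*x^3 + 3*x^2/2 + 9*x at the endpoints):
  F(1) − F(−1) = 17/2 − (-11/2) = 14.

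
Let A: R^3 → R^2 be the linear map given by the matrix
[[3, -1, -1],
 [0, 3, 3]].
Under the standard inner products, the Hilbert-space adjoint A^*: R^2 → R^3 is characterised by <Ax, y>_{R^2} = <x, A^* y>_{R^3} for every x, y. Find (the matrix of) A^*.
A^* = A^T =
[[3, 0],
 [-1, 3],
 [-1, 3]]

For real matrices with standard dot products, the defining identity <Ax, y> = <x, A^* y> gives (Ax)^T y = x^T (A^*) y, i.e. x^T A^T y = x^T (A^*) y. Since this holds for all x, y, we must have A^* = A^T. Therefore
A^* =
[[3, 0],
 [-1, 3],
 [-1, 3]].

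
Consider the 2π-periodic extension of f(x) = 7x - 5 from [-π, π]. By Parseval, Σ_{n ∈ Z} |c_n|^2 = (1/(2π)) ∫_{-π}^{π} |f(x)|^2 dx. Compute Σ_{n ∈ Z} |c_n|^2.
Σ |c_n|^2 = 49π^2/3 + 25

Expand and integrate term by term over [-π, π]:
  ∫ (7x)^2 dx = 49·(2π^3/3); ∫ 2·7·(-5)·x dx = 0 (odd integrand); ∫ (-5)^2 dx = 25·2π.
So (1/(2π)) ∫_{-π}^{π} (7x - 5)^2 dx = 49π^2/3 + 25 = 49π^2/3 + 25.
Parseval ⇒ Σ |c_n|^2 = 49π^2/3 + 25.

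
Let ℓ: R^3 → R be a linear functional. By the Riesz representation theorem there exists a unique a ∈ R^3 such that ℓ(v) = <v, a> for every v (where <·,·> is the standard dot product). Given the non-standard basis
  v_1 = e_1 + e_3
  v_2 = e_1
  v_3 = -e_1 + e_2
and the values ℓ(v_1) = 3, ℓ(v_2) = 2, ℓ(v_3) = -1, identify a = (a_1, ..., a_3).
a = (2, 1, 1)

Write a = (a_1, ..., a_3) in the standard basis. For each basis vector v_i, ℓ(v_i) = <v_i, a> is a linear equation in the a_j's. Collect the n equations into a matrix system V a = ℓ, where row i of V is v_i (expressed in the standard basis). Since V is invertible (lower-triangular with 1s on the diagonal, up to permutation), solve by back-substitution:
  V =
[[1, 0, 1],
 [1, 0, 0],
 [-1, 1, 0]]
  V a = (3, 2, -1)
Solving gives a = (2, 1, 1).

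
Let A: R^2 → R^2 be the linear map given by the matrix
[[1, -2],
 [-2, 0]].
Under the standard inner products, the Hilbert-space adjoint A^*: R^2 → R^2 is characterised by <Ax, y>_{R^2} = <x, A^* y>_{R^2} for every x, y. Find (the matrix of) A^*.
A^* = A^T =
[[1, -2],
 [-2, 0]]

For real matrices with standard dot products, the defining identity <Ax, y> = <x, A^* y> gives (Ax)^T y = x^T (A^*) y, i.e. x^T A^T y = x^T (A^*) y. Since this holds for all x, y, we must have A^* = A^T. Therefore
A^* =
[[1, -2],
 [-2, 0]].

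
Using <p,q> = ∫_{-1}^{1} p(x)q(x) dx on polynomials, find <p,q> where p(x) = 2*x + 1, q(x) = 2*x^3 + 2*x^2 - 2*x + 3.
<p,q> = 94/15

Expand the product: p(x)·q(x) = 4*x^4 + 6*x^3 - 2*x^2 + 4*x + 3.
∫_{-1}^{1} of each monomial x^k gives [2/(k+1) if k even, 0 if k odd]. Integrating term-by-term (or equivalently evaluating the antiderivative F(x) = 4*x^5/5 + 3*x^4/2 - 2*x^3/3 + 2*x^2 + 3*x at the endpoints):
  F(1) − F(−1) = 199/30 − (11/30) = 94/15.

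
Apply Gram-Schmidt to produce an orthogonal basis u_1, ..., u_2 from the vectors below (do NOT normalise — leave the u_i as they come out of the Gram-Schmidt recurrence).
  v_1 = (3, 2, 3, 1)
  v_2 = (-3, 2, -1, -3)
Orthogonal basis:
  u_1 = (3, 2, 3, 1)
  u_2 = (-36/23, 68/23, 10/23, -58/23)

Apply the Gram-Schmidt recurrence
  u_1 = v_1
  u_i = v_i − Σ_{j<i} ((v_i · u_j) / (u_j · u_j)) · u_j.

Step by step this gives:
  u_1 = (3, 2, 3, 1)
  u_2 = (-36/23, 68/23, 10/23, -58/23)

Orthogonality check:
  u_2 · u_1 = 0 (should be 0)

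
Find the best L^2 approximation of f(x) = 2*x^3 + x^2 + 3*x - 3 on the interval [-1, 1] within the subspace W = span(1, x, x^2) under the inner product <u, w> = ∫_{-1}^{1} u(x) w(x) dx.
g(x) = x^2 + 21*x/5 - 3

The best approximation g ∈ W is the orthogonal projection of f onto W. Writing g = a_0 + a_1 x + a_2 x^2, the coefficients solve the normal equations G · a = b where
  G_{ij} = <φ_i, φ_j> and b_i = <f, φ_i>, with φ_0 = 1, φ_1 = x, φ_2 = x^2.
G =
  [2, 0, 2/3]
  [0, 2/3, 0]
  [2/3, 0, 2/5],
b = (-16/3, 14/5, -8/5).
Solving gives a_0 = -3, a_1 = 21/5, a_2 = 1, so
  g(x) = x^2 + 21*x/5 - 3.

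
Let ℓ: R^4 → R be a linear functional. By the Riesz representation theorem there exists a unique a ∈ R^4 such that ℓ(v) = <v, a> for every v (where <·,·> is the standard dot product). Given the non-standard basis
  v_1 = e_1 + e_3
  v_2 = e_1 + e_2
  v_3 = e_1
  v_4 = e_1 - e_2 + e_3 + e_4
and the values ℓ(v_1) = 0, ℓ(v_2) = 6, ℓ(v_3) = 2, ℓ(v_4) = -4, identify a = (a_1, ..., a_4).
a = (2, 4, -2, 0)

Write a = (a_1, ..., a_4) in the standard basis. For each basis vector v_i, ℓ(v_i) = <v_i, a> is a linear equation in the a_j's. Collect the n equations into a matrix system V a = ℓ, where row i of V is v_i (expressed in the standard basis). Since V is invertible (lower-triangular with 1s on the diagonal, up to permutation), solve by back-substitution:
  V =
[[1, 0, 1, 0],
 [1, 1, 0, 0],
 [1, 0, 0, 0],
 [1, -1, 1, 1]]
  V a = (0, 6, 2, -4)
Solving gives a = (2, 4, -2, 0).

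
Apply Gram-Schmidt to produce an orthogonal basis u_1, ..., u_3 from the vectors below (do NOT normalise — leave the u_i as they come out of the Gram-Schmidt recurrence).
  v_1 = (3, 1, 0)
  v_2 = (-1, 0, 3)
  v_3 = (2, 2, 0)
Orthogonal basis:
  u_1 = (3, 1, 0)
  u_2 = (-1/10, 3/10, 3)
  u_3 = (-36/91, 108/91, -12/91)

Apply the Gram-Schmidt recurrence
  u_1 = v_1
  u_i = v_i − Σ_{j<i} ((v_i · u_j) / (u_j · u_j)) · u_j.

Step by step this gives:
  u_1 = (3, 1, 0)
  u_2 = (-1/10, 3/10, 3)
  u_3 = (-36/91, 108/91, -12/91)

Orthogonality check:
  u_2 · u_1 = 0 (should be 0)
  u_3 · u_1 = 0 (should be 0)
  u_3 · u_2 = 0 (should be 0)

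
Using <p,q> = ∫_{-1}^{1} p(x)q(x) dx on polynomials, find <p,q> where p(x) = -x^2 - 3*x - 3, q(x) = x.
<p,q> = -2

Expand the product: p(x)·q(x) = -x^3 - 3*x^2 - 3*x.
∫_{-1}^{1} of each monomial x^k gives [2/(k+1) if k even, 0 if k odd]. Integrating term-by-term (or equivalently evaluating the antiderivative F(x) = -x^4/4 - x^3 - 3*x^2/2 at the endpoints):
  F(1) − F(−1) = -11/4 − (-3/4) = -2.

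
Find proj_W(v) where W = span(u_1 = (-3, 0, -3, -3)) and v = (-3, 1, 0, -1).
proj_W(v) = (-4/3, 0, -4/3, -4/3)

Set up U = [u_1 | ... | u_1] ∈ R^(4×1). The projector onto W = col(U) is P = U (U^T U)^(-1) U^T.
Compute U^T U =
  [27],
and U^T v = (12).
Solve U^T U · c = U^T v for the coefficients: c = (4/9). The projection is proj_W(v) = U c.
Check: (v - proj_W(v)) · u_1 = 0  (should be 0).
Result: proj_W(v) = (-4/3, 0, -4/3, -4/3).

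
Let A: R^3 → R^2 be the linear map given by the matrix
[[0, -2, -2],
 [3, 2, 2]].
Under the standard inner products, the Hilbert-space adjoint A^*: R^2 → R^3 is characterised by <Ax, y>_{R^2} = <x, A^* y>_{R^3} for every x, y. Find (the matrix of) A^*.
A^* = A^T =
[[0, 3],
 [-2, 2],
 [-2, 2]]

For real matrices with standard dot products, the defining identity <Ax, y> = <x, A^* y> gives (Ax)^T y = x^T (A^*) y, i.e. x^T A^T y = x^T (A^*) y. Since this holds for all x, y, we must have A^* = A^T. Therefore
A^* =
[[0, 3],
 [-2, 2],
 [-2, 2]].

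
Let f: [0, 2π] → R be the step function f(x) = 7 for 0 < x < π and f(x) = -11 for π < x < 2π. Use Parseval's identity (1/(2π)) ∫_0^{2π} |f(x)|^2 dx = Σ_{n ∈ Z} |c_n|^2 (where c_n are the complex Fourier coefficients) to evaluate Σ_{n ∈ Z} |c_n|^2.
Σ |c_n|^2 = 85

Parseval equates the L^2 energy of f (normalised by 1/(2π)) with the ℓ^2 sum of its Fourier coefficients: (1/(2π)) ∫_0^{2π} |f|^2 = Σ |c_n|^2.
Compute the left side: (1/(2π)) [∫_0^π 7^2 dx + ∫_π^{2π} (-11)^2 dx] = (1/(2π)) · (49π + 121π) = (49 + 121)/2 = 85.
So Σ_{n ∈ Z} |c_n|^2 = 85.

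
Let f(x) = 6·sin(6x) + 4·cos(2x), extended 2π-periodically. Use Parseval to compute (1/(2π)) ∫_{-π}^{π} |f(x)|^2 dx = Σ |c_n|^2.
Σ |c_n|^2 = 26

Expand |f|^2 and use orthogonality of {sin(nx), cos(mx)} on [-π, π]:
  ∫_{-π}^{π} sin(nx)^2 dx = π, ∫ cos(mx)^2 dx = π, and cross terms integrate to 0.
So ∫_{-π}^{π} f(x)^2 dx = 6^2 · π + 4^2 · π = (36 + 16)π.
Divide by 2π: (36 + 16)/2 = 26.
By Parseval, this equals Σ |c_n|^2.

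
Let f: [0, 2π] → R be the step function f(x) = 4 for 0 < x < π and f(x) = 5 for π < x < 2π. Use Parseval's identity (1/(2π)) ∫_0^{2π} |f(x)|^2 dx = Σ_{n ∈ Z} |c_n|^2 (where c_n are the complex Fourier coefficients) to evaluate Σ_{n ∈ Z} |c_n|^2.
Σ |c_n|^2 = 41/2

Parseval equates the L^2 energy of f (normalised by 1/(2π)) with the ℓ^2 sum of its Fourier coefficients: (1/(2π)) ∫_0^{2π} |f|^2 = Σ |c_n|^2.
Compute the left side: (1/(2π)) [∫_0^π 4^2 dx + ∫_π^{2π} 5^2 dx] = (1/(2π)) · (16π + 25π) = (16 + 25)/2 = 41/2.
So Σ_{n ∈ Z} |c_n|^2 = 41/2.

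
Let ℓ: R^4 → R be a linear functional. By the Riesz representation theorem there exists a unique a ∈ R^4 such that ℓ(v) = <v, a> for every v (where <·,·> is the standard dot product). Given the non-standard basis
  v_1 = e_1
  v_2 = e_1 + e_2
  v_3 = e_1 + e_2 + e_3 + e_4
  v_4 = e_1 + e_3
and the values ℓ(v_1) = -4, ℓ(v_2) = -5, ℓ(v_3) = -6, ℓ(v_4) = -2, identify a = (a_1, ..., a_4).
a = (-4, -1, 2, -3)

Write a = (a_1, ..., a_4) in the standard basis. For each basis vector v_i, ℓ(v_i) = <v_i, a> is a linear equation in the a_j's. Collect the n equations into a matrix system V a = ℓ, where row i of V is v_i (expressed in the standard basis). Since V is invertible (lower-triangular with 1s on the diagonal, up to permutation), solve by back-substitution:
  V =
[[1, 0, 0, 0],
 [1, 1, 0, 0],
 [1, 1, 1, 1],
 [1, 0, 1, 0]]
  V a = (-4, -5, -6, -2)
Solving gives a = (-4, -1, 2, -3).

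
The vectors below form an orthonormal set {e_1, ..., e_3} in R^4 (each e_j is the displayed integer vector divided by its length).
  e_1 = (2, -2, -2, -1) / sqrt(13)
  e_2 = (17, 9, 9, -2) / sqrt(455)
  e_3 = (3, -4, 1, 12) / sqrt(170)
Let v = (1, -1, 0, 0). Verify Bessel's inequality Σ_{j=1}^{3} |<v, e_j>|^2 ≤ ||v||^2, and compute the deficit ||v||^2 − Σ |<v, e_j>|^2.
Σ |<v, e_j>|^2 = 395/238; ||v||^2 = 2; deficit = 81/238

Write each e_j = u_j / sqrt(<u_j, u_j>) where u_j is the displayed integer vector. Then <v, e_j> = <v, u_j> / sqrt(<u_j, u_j>), so |<v, e_j>|^2 = <v, u_j>^2 / <u_j, u_j>.
Coefficients: <v, e_1> = 4/sqrt(13), <v, e_2> = 8/sqrt(455), <v, e_3> = 7/sqrt(170).
Square and sum: Σ |<v, e_j>|^2 = 395/238.
Compute ||v||^2 = v·v = 2.
Deficit = 2 − 395/238 = 81/238 ≥ 0, confirming Bessel's inequality. (The deficit equals ||v − Σ <v,e_j> e_j||^2, the squared distance from v to span{e_j}.)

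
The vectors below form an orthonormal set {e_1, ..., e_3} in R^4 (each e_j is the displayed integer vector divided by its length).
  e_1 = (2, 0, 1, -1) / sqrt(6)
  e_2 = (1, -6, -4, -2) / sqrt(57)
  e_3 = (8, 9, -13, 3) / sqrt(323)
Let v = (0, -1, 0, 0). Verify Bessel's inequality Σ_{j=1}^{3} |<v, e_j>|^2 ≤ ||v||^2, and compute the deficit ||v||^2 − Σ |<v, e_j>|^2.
Σ |<v, e_j>|^2 = 15/17; ||v||^2 = 1; deficit = 2/17

Write each e_j = u_j / sqrt(<u_j, u_j>) where u_j is the displayed integer vector. Then <v, e_j> = <v, u_j> / sqrt(<u_j, u_j>), so |<v, e_j>|^2 = <v, u_j>^2 / <u_j, u_j>.
Coefficients: <v, e_1> = 0/sqrt(6), <v, e_2> = 6/sqrt(57), <v, e_3> = -9/sqrt(323).
Square and sum: Σ |<v, e_j>|^2 = 15/17.
Compute ||v||^2 = v·v = 1.
Deficit = 1 − 15/17 = 2/17 ≥ 0, confirming Bessel's inequality. (The deficit equals ||v − Σ <v,e_j> e_j||^2, the squared distance from v to span{e_j}.)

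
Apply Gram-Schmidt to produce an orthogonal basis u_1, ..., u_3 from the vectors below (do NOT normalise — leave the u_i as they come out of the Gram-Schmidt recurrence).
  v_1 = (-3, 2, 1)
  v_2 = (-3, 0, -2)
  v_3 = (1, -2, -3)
Orthogonal basis:
  u_1 = (-3, 2, 1)
  u_2 = (-3/2, -1, -5/2)
  u_3 = (16/133, 36/133, -24/133)

Apply the Gram-Schmidt recurrence
  u_1 = v_1
  u_i = v_i − Σ_{j<i} ((v_i · u_j) / (u_j · u_j)) · u_j.

Step by step this gives:
  u_1 = (-3, 2, 1)
  u_2 = (-3/2, -1, -5/2)
  u_3 = (16/133, 36/133, -24/133)

Orthogonality check:
  u_2 · u_1 = 0 (should be 0)
  u_3 · u_1 = 0 (should be 0)
  u_3 · u_2 = 0 (should be 0)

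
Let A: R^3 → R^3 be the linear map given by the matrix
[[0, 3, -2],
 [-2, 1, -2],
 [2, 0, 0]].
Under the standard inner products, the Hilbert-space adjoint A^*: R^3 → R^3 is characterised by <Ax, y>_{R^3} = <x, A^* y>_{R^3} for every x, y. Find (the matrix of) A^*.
A^* = A^T =
[[0, -2, 2],
 [3, 1, 0],
 [-2, -2, 0]]

For real matrices with standard dot products, the defining identity <Ax, y> = <x, A^* y> gives (Ax)^T y = x^T (A^*) y, i.e. x^T A^T y = x^T (A^*) y. Since this holds for all x, y, we must have A^* = A^T. Therefore
A^* =
[[0, -2, 2],
 [3, 1, 0],
 [-2, -2, 0]].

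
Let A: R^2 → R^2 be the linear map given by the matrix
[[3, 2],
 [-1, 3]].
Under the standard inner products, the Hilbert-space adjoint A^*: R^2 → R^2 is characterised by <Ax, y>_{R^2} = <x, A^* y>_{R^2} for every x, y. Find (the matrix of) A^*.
A^* = A^T =
[[3, -1],
 [2, 3]]

For real matrices with standard dot products, the defining identity <Ax, y> = <x, A^* y> gives (Ax)^T y = x^T (A^*) y, i.e. x^T A^T y = x^T (A^*) y. Since this holds for all x, y, we must have A^* = A^T. Therefore
A^* =
[[3, -1],
 [2, 3]].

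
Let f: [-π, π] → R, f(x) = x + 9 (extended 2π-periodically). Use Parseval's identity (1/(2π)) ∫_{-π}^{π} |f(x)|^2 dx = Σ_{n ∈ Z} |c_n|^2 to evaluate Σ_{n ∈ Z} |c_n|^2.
Σ |c_n|^2 = π^2/3 + 81

Expand and integrate term by term over [-π, π]:
  ∫ (x)^2 dx = 1·(2π^3/3); ∫ 2·1·(9)·x dx = 0 (odd integrand); ∫ 9^2 dx = 81·2π.
So (1/(2π)) ∫_{-π}^{π} (x + 9)^2 dx = 1π^2/3 + 81 = π^2/3 + 81.
Parseval ⇒ Σ |c_n|^2 = π^2/3 + 81.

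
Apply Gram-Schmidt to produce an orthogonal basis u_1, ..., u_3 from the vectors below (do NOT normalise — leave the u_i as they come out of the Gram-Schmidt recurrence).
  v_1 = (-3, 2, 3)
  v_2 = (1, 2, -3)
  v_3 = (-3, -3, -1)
Orthogonal basis:
  u_1 = (-3, 2, 3)
  u_2 = (-1/11, 30/11, -21/11)
  u_3 = (-186/61, -93/61, -124/61)

Apply the Gram-Schmidt recurrence
  u_1 = v_1
  u_i = v_i − Σ_{j<i} ((v_i · u_j) / (u_j · u_j)) · u_j.

Step by step this gives:
  u_1 = (-3, 2, 3)
  u_2 = (-1/11, 30/11, -21/11)
  u_3 = (-186/61, -93/61, -124/61)

Orthogonality check:
  u_2 · u_1 = 0 (should be 0)
  u_3 · u_1 = 0 (should be 0)
  u_3 · u_2 = 0 (should be 0)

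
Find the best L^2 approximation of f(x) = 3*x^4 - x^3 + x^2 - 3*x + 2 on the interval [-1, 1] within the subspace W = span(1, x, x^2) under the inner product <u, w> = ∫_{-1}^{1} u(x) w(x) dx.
g(x) = 25*x^2/7 - 18*x/5 + 61/35

The best approximation g ∈ W is the orthogonal projection of f onto W. Writing g = a_0 + a_1 x + a_2 x^2, the coefficients solve the normal equations G · a = b where
  G_{ij} = <φ_i, φ_j> and b_i = <f, φ_i>, with φ_0 = 1, φ_1 = x, φ_2 = x^2.
G =
  [2, 0, 2/3]
  [0, 2/3, 0]
  [2/3, 0, 2/5],
b = (88/15, -12/5, 272/105).
Solving gives a_0 = 61/35, a_1 = -18/5, a_2 = 25/7, so
  g(x) = 25*x^2/7 - 18*x/5 + 61/35.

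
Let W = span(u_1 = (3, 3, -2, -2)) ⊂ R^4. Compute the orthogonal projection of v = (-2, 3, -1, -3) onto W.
proj_W(v) = (33/26, 33/26, -11/13, -11/13)

Set up U = [u_1 | ... | u_1] ∈ R^(4×1). The projector onto W = col(U) is P = U (U^T U)^(-1) U^T.
Compute U^T U =
  [26],
and U^T v = (11).
Solve U^T U · c = U^T v for the coefficients: c = (11/26). The projection is proj_W(v) = U c.
Check: (v - proj_W(v)) · u_1 = 0  (should be 0).
Result: proj_W(v) = (33/26, 33/26, -11/13, -11/13).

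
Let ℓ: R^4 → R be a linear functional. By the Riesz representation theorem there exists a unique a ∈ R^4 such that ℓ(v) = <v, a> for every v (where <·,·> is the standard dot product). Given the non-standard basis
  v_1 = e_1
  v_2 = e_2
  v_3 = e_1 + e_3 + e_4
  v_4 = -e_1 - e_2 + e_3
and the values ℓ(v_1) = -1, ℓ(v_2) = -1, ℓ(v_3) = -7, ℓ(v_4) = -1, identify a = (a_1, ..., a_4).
a = (-1, -1, -3, -3)

Write a = (a_1, ..., a_4) in the standard basis. For each basis vector v_i, ℓ(v_i) = <v_i, a> is a linear equation in the a_j's. Collect the n equations into a matrix system V a = ℓ, where row i of V is v_i (expressed in the standard basis). Since V is invertible (lower-triangular with 1s on the diagonal, up to permutation), solve by back-substitution:
  V =
[[1, 0, 0, 0],
 [0, 1, 0, 0],
 [1, 0, 1, 1],
 [-1, -1, 1, 0]]
  V a = (-1, -1, -7, -1)
Solving gives a = (-1, -1, -3, -3).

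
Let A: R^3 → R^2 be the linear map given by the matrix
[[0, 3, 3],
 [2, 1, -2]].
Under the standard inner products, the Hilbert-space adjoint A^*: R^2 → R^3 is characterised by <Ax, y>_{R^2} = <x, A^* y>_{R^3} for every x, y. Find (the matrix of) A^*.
A^* = A^T =
[[0, 2],
 [3, 1],
 [3, -2]]

For real matrices with standard dot products, the defining identity <Ax, y> = <x, A^* y> gives (Ax)^T y = x^T (A^*) y, i.e. x^T A^T y = x^T (A^*) y. Since this holds for all x, y, we must have A^* = A^T. Therefore
A^* =
[[0, 2],
 [3, 1],
 [3, -2]].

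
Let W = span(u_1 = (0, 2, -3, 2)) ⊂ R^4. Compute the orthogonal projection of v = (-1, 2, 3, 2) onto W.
proj_W(v) = (0, -2/17, 3/17, -2/17)

Set up U = [u_1 | ... | u_1] ∈ R^(4×1). The projector onto W = col(U) is P = U (U^T U)^(-1) U^T.
Compute U^T U =
  [17],
and U^T v = (-1).
Solve U^T U · c = U^T v for the coefficients: c = (-1/17). The projection is proj_W(v) = U c.
Check: (v - proj_W(v)) · u_1 = 0  (should be 0).
Result: proj_W(v) = (0, -2/17, 3/17, -2/17).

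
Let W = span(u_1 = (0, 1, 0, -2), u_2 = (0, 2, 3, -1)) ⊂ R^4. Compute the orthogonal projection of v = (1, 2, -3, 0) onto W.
proj_W(v) = (0, -1/3, -11/6, -7/6)

Set up U = [u_1 | ... | u_2] ∈ R^(4×2). The projector onto W = col(U) is P = U (U^T U)^(-1) U^T.
Compute U^T U =
  [5, 4]
  [4, 14],
and U^T v = (2, -5).
Solve U^T U · c = U^T v for the coefficients: c = (8/9, -11/18). The projection is proj_W(v) = U c.
Check: (v - proj_W(v)) · u_1 = 0  (should be 0).
Check: (v - proj_W(v)) · u_2 = 0  (should be 0).
Result: proj_W(v) = (0, -1/3, -11/6, -7/6).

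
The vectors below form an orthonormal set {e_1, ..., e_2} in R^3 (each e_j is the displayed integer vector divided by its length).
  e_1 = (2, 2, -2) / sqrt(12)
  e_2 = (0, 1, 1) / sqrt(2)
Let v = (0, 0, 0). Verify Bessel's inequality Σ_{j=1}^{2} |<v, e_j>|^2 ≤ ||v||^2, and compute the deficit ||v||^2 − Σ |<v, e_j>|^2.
Σ |<v, e_j>|^2 = 0; ||v||^2 = 0; deficit = 0

Write each e_j = u_j / sqrt(<u_j, u_j>) where u_j is the displayed integer vector. Then <v, e_j> = <v, u_j> / sqrt(<u_j, u_j>), so |<v, e_j>|^2 = <v, u_j>^2 / <u_j, u_j>.
Coefficients: <v, e_1> = 0/sqrt(12), <v, e_2> = 0/sqrt(2).
Square and sum: Σ |<v, e_j>|^2 = 0.
Compute ||v||^2 = v·v = 0.
Deficit = 0 − 0 = 0 ≥ 0, confirming Bessel's inequality. (The deficit equals ||v − Σ <v,e_j> e_j||^2, the squared distance from v to span{e_j}.)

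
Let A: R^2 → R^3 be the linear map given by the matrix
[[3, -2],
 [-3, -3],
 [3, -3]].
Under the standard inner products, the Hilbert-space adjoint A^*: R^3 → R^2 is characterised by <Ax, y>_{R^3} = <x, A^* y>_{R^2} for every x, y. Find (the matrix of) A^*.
A^* = A^T =
[[3, -3, 3],
 [-2, -3, -3]]

For real matrices with standard dot products, the defining identity <Ax, y> = <x, A^* y> gives (Ax)^T y = x^T (A^*) y, i.e. x^T A^T y = x^T (A^*) y. Since this holds for all x, y, we must have A^* = A^T. Therefore
A^* =
[[3, -3, 3],
 [-2, -3, -3]].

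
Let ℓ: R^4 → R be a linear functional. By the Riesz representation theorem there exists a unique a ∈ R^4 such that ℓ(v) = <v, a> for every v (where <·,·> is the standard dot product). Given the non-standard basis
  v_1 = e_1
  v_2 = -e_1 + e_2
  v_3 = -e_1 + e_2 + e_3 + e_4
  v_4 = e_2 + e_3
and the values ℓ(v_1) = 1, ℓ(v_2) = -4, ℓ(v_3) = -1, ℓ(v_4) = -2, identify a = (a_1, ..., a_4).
a = (1, -3, 1, 2)

Write a = (a_1, ..., a_4) in the standard basis. For each basis vector v_i, ℓ(v_i) = <v_i, a> is a linear equation in the a_j's. Collect the n equations into a matrix system V a = ℓ, where row i of V is v_i (expressed in the standard basis). Since V is invertible (lower-triangular with 1s on the diagonal, up to permutation), solve by back-substitution:
  V =
[[1, 0, 0, 0],
 [-1, 1, 0, 0],
 [-1, 1, 1, 1],
 [0, 1, 1, 0]]
  V a = (1, -4, -1, -2)
Solving gives a = (1, -3, 1, 2).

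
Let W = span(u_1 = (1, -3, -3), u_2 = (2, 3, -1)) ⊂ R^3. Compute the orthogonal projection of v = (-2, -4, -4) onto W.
proj_W(v) = (-2/25, -24/5, -64/25)

Set up U = [u_1 | ... | u_2] ∈ R^(3×2). The projector onto W = col(U) is P = U (U^T U)^(-1) U^T.
Compute U^T U =
  [19, -4]
  [-4, 14],
and U^T v = (22, -12).
Solve U^T U · c = U^T v for the coefficients: c = (26/25, -14/25). The projection is proj_W(v) = U c.
Check: (v - proj_W(v)) · u_1 = 0  (should be 0).
Check: (v - proj_W(v)) · u_2 = 0  (should be 0).
Result: proj_W(v) = (-2/25, -24/5, -64/25).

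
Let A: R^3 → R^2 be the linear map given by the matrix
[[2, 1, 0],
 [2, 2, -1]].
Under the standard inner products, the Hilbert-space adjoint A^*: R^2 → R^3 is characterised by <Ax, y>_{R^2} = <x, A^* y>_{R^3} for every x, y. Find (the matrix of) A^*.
A^* = A^T =
[[2, 2],
 [1, 2],
 [0, -1]]

For real matrices with standard dot products, the defining identity <Ax, y> = <x, A^* y> gives (Ax)^T y = x^T (A^*) y, i.e. x^T A^T y = x^T (A^*) y. Since this holds for all x, y, we must have A^* = A^T. Therefore
A^* =
[[2, 2],
 [1, 2],
 [0, -1]].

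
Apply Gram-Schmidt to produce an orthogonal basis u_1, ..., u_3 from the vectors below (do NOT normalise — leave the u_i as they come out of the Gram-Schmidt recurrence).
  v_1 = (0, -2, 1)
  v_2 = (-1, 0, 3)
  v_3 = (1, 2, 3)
Orthogonal basis:
  u_1 = (0, -2, 1)
  u_2 = (-1, 6/5, 12/5)
  u_3 = (84/41, 14/41, 28/41)

Apply the Gram-Schmidt recurrence
  u_1 = v_1
  u_i = v_i − Σ_{j<i} ((v_i · u_j) / (u_j · u_j)) · u_j.

Step by step this gives:
  u_1 = (0, -2, 1)
  u_2 = (-1, 6/5, 12/5)
  u_3 = (84/41, 14/41, 28/41)

Orthogonality check:
  u_2 · u_1 = 0 (should be 0)
  u_3 · u_1 = 0 (should be 0)
  u_3 · u_2 = 0 (should be 0)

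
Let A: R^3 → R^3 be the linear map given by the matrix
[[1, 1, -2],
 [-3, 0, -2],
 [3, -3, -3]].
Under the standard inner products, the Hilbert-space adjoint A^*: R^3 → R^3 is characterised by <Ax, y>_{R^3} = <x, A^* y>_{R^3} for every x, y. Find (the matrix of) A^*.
A^* = A^T =
[[1, -3, 3],
 [1, 0, -3],
 [-2, -2, -3]]

For real matrices with standard dot products, the defining identity <Ax, y> = <x, A^* y> gives (Ax)^T y = x^T (A^*) y, i.e. x^T A^T y = x^T (A^*) y. Since this holds for all x, y, we must have A^* = A^T. Therefore
A^* =
[[1, -3, 3],
 [1, 0, -3],
 [-2, -2, -3]].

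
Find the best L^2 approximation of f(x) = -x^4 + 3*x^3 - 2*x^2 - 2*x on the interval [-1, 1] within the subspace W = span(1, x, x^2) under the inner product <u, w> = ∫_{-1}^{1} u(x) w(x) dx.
g(x) = -20*x^2/7 - x/5 + 3/35

The best approximation g ∈ W is the orthogonal projection of f onto W. Writing g = a_0 + a_1 x + a_2 x^2, the coefficients solve the normal equations G · a = b where
  G_{ij} = <φ_i, φ_j> and b_i = <f, φ_i>, with φ_0 = 1, φ_1 = x, φ_2 = x^2.
G =
  [2, 0, 2/3]
  [0, 2/3, 0]
  [2/3, 0, 2/5],
b = (-26/15, -2/15, -38/35).
Solving gives a_0 = 3/35, a_1 = -1/5, a_2 = -20/7, so
  g(x) = -20*x^2/7 - x/5 + 3/35.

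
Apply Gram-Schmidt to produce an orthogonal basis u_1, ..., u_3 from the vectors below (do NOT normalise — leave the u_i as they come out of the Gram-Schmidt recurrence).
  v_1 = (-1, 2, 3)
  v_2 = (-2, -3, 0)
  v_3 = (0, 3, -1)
Orthogonal basis:
  u_1 = (-1, 2, 3)
  u_2 = (-16/7, -17/7, 6/7)
  u_3 = (-225/166, 75/83, -175/166)

Apply the Gram-Schmidt recurrence
  u_1 = v_1
  u_i = v_i − Σ_{j<i} ((v_i · u_j) / (u_j · u_j)) · u_j.

Step by step this gives:
  u_1 = (-1, 2, 3)
  u_2 = (-16/7, -17/7, 6/7)
  u_3 = (-225/166, 75/83, -175/166)

Orthogonality check:
  u_2 · u_1 = 0 (should be 0)
  u_3 · u_1 = 0 (should be 0)
  u_3 · u_2 = 0 (should be 0)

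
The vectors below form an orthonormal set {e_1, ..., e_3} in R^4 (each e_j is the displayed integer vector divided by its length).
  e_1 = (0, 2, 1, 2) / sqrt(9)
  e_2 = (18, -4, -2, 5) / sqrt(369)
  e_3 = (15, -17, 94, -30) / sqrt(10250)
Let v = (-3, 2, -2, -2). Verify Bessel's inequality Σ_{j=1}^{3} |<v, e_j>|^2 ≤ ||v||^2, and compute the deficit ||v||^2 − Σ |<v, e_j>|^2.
Σ |<v, e_j>|^2 = 4289/250; ||v||^2 = 21; deficit = 961/250

Write each e_j = u_j / sqrt(<u_j, u_j>) where u_j is the displayed integer vector. Then <v, e_j> = <v, u_j> / sqrt(<u_j, u_j>), so |<v, e_j>|^2 = <v, u_j>^2 / <u_j, u_j>.
Coefficients: <v, e_1> = -2/sqrt(9), <v, e_2> = -68/sqrt(369), <v, e_3> = -207/sqrt(10250).
Square and sum: Σ |<v, e_j>|^2 = 4289/250.
Compute ||v||^2 = v·v = 21.
Deficit = 21 − 4289/250 = 961/250 ≥ 0, confirming Bessel's inequality. (The deficit equals ||v − Σ <v,e_j> e_j||^2, the squared distance from v to span{e_j}.)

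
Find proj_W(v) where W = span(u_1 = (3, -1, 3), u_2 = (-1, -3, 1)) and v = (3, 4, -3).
proj_W(v) = (9/5, 49/10, -3/2)

Set up U = [u_1 | ... | u_2] ∈ R^(3×2). The projector onto W = col(U) is P = U (U^T U)^(-1) U^T.
Compute U^T U =
  [19, 3]
  [3, 11],
and U^T v = (-4, -18).
Solve U^T U · c = U^T v for the coefficients: c = (1/20, -33/20). The projection is proj_W(v) = U c.
Check: (v - proj_W(v)) · u_1 = 0  (should be 0).
Check: (v - proj_W(v)) · u_2 = 0  (should be 0).
Result: proj_W(v) = (9/5, 49/10, -3/2).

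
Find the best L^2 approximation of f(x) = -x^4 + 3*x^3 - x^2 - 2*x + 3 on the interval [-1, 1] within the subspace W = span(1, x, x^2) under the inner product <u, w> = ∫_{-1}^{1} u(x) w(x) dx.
g(x) = -13*x^2/7 - x/5 + 108/35

The best approximation g ∈ W is the orthogonal projection of f onto W. Writing g = a_0 + a_1 x + a_2 x^2, the coefficients solve the normal equations G · a = b where
  G_{ij} = <φ_i, φ_j> and b_i = <f, φ_i>, with φ_0 = 1, φ_1 = x, φ_2 = x^2.
G =
  [2, 0, 2/3]
  [0, 2/3, 0]
  [2/3, 0, 2/5],
b = (74/15, -2/15, 46/35).
Solving gives a_0 = 108/35, a_1 = -1/5, a_2 = -13/7, so
  g(x) = -13*x^2/7 - x/5 + 108/35.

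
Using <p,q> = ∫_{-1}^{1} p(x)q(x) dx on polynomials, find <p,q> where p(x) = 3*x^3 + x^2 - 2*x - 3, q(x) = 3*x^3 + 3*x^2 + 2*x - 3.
<p,q> = 1166/105

Expand the product: p(x)·q(x) = 9*x^6 + 12*x^5 + 3*x^4 - 22*x^3 - 16*x^2 + 9.
∫_{-1}^{1} of each monomial x^k gives [2/(k+1) if k even, 0 if k odd]. Integrating term-by-term (or equivalently evaluating the antiderivative F(x) = 9*x^7/7 + 2*x^6 + 3*x^5/5 - 11*x^4/2 - 16*x^3/3 + 9*x at the endpoints):
  F(1) − F(−1) = 431/210 − (-1901/210) = 1166/105.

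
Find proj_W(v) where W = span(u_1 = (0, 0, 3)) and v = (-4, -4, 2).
proj_W(v) = (0, 0, 2)

Set up U = [u_1 | ... | u_1] ∈ R^(3×1). The projector onto W = col(U) is P = U (U^T U)^(-1) U^T.
Compute U^T U =
  [9],
and U^T v = (6).
Solve U^T U · c = U^T v for the coefficients: c = (2/3). The projection is proj_W(v) = U c.
Check: (v - proj_W(v)) · u_1 = 0  (should be 0).
Result: proj_W(v) = (0, 0, 2).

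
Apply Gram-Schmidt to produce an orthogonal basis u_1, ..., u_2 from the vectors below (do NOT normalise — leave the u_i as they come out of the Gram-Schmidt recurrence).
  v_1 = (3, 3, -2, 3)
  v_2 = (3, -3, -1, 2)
Orthogonal basis:
  u_1 = (3, 3, -2, 3)
  u_2 = (69/31, -117/31, -15/31, 38/31)

Apply the Gram-Schmidt recurrence
  u_1 = v_1
  u_i = v_i − Σ_{j<i} ((v_i · u_j) / (u_j · u_j)) · u_j.

Step by step this gives:
  u_1 = (3, 3, -2, 3)
  u_2 = (69/31, -117/31, -15/31, 38/31)

Orthogonality check:
  u_2 · u_1 = 0 (should be 0)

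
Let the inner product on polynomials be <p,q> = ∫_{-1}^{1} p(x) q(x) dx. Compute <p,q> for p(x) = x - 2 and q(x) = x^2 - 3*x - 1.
<p,q> = 2/3

Expand the product: p(x)·q(x) = x^3 - 5*x^2 + 5*x + 2.
∫_{-1}^{1} of each monomial x^k gives [2/(k+1) if k even, 0 if k odd]. Integrating term-by-term (or equivalently evaluating the antiderivative F(x) = x^4/4 - 5*x^3/3 + 5*x^2/2 + 2*x at the endpoints):
  F(1) − F(−1) = 37/12 − (29/12) = 2/3.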